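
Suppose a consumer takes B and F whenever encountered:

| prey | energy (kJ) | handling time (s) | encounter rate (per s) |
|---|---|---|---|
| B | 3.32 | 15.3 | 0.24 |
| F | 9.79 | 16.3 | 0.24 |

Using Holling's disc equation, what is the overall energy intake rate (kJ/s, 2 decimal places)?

0.37 kJ/s

R = (0.24×3.32 + 0.24×9.79) / (1 + 0.24×15.3 + 0.24×16.3) = 3.146/8.584 = 0.3665 kJ/s.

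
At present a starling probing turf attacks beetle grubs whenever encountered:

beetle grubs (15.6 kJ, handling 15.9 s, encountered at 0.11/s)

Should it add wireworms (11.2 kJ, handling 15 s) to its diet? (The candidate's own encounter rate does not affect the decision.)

Current rate: (0.11×15.6)/(1 + 0.11×15.9) = 0.6242 kJ/s.
wireworms: E/h = 11.2/15 = 0.7467 kJ/s.
Since 0.7467 > R, including wireworms increases the long-run rate.

Yes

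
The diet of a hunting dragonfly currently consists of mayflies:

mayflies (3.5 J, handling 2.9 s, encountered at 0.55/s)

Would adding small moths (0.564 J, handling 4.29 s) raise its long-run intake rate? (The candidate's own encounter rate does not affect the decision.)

Current rate: (0.55×3.5)/(1 + 0.55×2.9) = 0.7418 J/s.
Profitability of small moths: 0.564/4.29 = 0.1315 J/s.
Since 0.1315 < R, time spent handling small moths is better spent searching.

No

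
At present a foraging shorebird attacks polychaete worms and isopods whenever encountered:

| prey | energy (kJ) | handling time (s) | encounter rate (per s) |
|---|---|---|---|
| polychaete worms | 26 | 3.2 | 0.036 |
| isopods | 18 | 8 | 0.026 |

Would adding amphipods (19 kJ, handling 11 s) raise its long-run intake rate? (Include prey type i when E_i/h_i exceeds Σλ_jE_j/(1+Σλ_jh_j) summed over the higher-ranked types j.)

Current rate: (0.036×26 + 0.026×18)/(1 + 0.036×3.2 + 0.026×8) = 1.061 kJ/s.
Profitability of amphipods: 19/11 = 1.727 kJ/s.
1.727 > 1.061, so adding amphipods raises the average — include it.

Yes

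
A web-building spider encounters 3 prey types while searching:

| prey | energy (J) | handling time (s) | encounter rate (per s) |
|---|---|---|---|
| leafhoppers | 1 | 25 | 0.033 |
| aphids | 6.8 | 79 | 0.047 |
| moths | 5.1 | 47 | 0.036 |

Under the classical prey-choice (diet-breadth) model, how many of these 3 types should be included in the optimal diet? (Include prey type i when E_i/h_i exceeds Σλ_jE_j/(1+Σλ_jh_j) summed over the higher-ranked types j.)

E/h in descending order: moths 0.109, aphids 0.0861, leafhoppers 0.04 J/s. The optimal diet is the largest prefix of this list for which every included type satisfies E_i/h_i > R on the types above it.
Rate on top 1: 0.0682. aphids: 0.0861 > 0.0682 → include.
Rate on top 2: 0.07856. leafhoppers: 0.04 < 0.07856 → exclude; stop.
Optimal diet: moths, aphids — 2 of 3 types.

2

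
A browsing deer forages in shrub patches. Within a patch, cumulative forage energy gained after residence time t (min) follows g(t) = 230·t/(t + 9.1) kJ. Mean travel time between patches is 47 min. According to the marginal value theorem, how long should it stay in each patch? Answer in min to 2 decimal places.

Optimal t* satisfies g'(t*) = g(t*)/(T + t*).
g'(t) = 230·9.1/(t + 9.1)². Setting 230·9.1/(t+9.1)² = 230t/[(t+9.1)(47+t)] gives 9.1(47+t) = t(t+9.1), so t² = 9.1×47 = 427.7.
t* = √427.7 = 20.68 min.

20.68 min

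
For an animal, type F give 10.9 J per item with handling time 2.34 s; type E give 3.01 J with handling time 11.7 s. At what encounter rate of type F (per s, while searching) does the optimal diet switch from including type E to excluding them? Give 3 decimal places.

0.025 per s

Drop type E once their profitability E₂/h₂ falls below the rate achievable on type F alone: E₂/h₂ = λE₁/(1 + λh₁).
Solve for λ: λE₁h₂ = E₂(1 + λh₁) → λ(E₁h₂ − E₂h₁) = E₂ → λ = E₂/(E₁h₂ − E₂h₁).
λ = 3.01/(10.9×11.7 − 3.01×2.34) = 3.01/120.5 = 0.02498 per s.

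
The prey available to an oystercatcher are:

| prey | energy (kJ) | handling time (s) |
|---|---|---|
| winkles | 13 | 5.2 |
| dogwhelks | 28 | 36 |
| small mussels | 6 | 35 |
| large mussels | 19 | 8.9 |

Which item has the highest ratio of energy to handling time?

Profitability E/h (kJ/s): winkles = 13/5.2 = 2.5, dogwhelks = 28/36 = 0.778, small mussels = 6/35 = 0.171, large mussels = 19/8.9 = 2.13.
Ranked: winkles > large mussels > dogwhelks > small mussels.

winkles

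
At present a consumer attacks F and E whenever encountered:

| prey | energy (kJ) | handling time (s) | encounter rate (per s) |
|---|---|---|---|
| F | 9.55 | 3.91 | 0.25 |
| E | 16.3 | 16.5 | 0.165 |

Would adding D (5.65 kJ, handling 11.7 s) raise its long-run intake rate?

Current rate: (0.25×9.55 + 0.165×16.3)/(1 + 0.25×3.91 + 0.165×16.5) = 1.08 kJ/s.
D: E/h = 5.65/11.7 = 0.4829 kJ/s.
Since 0.4829 < R, time spent handling D is better spent searching.

No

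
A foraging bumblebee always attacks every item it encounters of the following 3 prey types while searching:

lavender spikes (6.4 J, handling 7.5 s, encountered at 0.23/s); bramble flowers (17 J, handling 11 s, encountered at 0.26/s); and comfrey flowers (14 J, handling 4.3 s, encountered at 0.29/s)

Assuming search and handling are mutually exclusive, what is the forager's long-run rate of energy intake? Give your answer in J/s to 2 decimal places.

1.46 J/s

R = Σλ_iE_i / (1 + Σλ_ih_i)
Numerator: 0.23×6.4 + 0.26×17 + 0.29×14 = 9.952
Denominator: 1 + 0.23×7.5 + 0.26×11 + 0.29×4.3 = 6.832
R = 9.952/6.832 = 1.457 J/s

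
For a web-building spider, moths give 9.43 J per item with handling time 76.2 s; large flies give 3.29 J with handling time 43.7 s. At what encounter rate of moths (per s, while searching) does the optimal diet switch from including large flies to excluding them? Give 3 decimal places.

The zero-one rule: include large flies iff E₂/h₂ > λE₁/(1+λh₁). Equality gives the switch point.
λE₁h₂ = E₂ + λE₂h₁ ⇒ λ = E₂/(E₁h₂ − E₂h₁) = 3.29/(412.1 − 250.7) = 0.02039 per s.

0.020 per s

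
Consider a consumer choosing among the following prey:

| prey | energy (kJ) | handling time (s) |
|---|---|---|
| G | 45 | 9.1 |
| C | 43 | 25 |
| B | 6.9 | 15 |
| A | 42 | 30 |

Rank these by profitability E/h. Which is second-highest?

C

In descending order of E/h:
G: 45/9.1 = 4.95 kJ/s
C: 43/25 = 1.72 kJ/s
A: 42/30 = 1.4 kJ/s
B: 6.9/15 = 0.46 kJ/s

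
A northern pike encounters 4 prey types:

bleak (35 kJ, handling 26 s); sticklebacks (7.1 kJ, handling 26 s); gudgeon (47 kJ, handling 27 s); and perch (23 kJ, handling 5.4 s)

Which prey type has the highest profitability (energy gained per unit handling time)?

In descending order of E/h:
perch: 23/5.4 = 4.26 kJ/s
gudgeon: 47/27 = 1.74 kJ/s
bleak: 35/26 = 1.35 kJ/s
sticklebacks: 7.1/26 = 0.273 kJ/s

perch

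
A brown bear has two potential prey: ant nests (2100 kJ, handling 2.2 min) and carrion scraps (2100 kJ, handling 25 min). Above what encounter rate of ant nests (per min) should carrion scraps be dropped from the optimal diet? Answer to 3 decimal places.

At the threshold, the rate on ant nests alone equals the profitability of carrion scraps: λ·2100/(1 + λ·2.2) = 2100/25 = 84.
Rearranging, λ(2100 − 84×2.2) = 84, so λ = 84/1915 = 0.04386 per min.

0.044 per min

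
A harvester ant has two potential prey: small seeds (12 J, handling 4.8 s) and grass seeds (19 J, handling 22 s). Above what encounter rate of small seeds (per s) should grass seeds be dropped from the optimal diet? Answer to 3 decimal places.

At the threshold, the rate on small seeds alone equals the profitability of grass seeds: λ·12/(1 + λ·4.8) = 19/22 = 0.8636.
Rearranging, λ(12 − 0.8636×4.8) = 0.8636, so λ = 0.8636/7.855 = 0.11 per s.

0.110 per s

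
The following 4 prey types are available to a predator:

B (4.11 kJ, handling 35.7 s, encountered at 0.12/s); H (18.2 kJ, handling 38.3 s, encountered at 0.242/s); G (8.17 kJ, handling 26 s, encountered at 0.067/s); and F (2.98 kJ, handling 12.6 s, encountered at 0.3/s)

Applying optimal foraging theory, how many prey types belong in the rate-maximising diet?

1

Profitabilities (E/h, kJ/s): H 0.475, G 0.314, F 0.237, B 0.115. Add prey in this order while the next type's profitability exceeds the intake rate on those already taken.
Rate on top 1: 0.4289. G: 0.314 < 0.4289 → exclude; stop.
Optimal diet: H — 1 of 4 types.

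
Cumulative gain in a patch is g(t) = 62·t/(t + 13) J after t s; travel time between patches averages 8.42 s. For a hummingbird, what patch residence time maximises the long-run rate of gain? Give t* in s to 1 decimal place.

10.5 s

Maximise g(t)/(T+t): set derivative to zero → g'(t)(T+t) = g(t).
g'(t) = 62·13/(t + 13)². Setting 62·13/(t+13)² = 62t/[(t+13)(8.42+t)] gives 13(8.42+t) = t(t+13), so t² = 13×8.42 = 109.5.
t* = √109.5 = 10.46 s.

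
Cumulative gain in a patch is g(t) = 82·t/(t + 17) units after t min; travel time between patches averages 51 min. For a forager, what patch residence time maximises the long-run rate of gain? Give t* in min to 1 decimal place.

Optimal t* satisfies g'(t*) = g(t*)/(T + t*).
g'(t) = 82·17/(t + 17)². Setting 82·17/(t+17)² = 82t/[(t+17)(51+t)] gives 17(51+t) = t(t+17), so t² = 17×51 = 867.
t* = √867 = 29.44 min.

29.4 min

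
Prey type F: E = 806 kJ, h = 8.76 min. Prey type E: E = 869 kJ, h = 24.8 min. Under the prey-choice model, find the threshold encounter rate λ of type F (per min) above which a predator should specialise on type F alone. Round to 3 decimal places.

0.070 per min

Drop type E once their profitability E₂/h₂ falls below the rate achievable on type F alone: E₂/h₂ = λE₁/(1 + λh₁).
Solve for λ: λE₁h₂ = E₂(1 + λh₁) → λ(E₁h₂ − E₂h₁) = E₂ → λ = E₂/(E₁h₂ − E₂h₁).
λ = 869/(806×24.8 − 869×8.76) = 869/1.238e+04 = 0.07021 per min.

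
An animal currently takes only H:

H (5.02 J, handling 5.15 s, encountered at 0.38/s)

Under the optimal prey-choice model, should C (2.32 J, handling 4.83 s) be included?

Current rate: (0.38×5.02)/(1 + 0.38×5.15) = 0.6451 J/s.
C: E/h = 2.32/4.83 = 0.4803 J/s.
0.4803 < 0.6451, so adding C would lower the average — exclude it.

No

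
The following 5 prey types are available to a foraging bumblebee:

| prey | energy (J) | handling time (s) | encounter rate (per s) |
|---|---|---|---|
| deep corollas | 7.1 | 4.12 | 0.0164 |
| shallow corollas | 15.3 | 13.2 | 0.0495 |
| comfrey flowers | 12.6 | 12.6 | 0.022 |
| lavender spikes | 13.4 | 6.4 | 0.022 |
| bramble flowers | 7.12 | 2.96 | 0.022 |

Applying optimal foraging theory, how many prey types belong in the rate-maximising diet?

Profitabilities (E/h, J/s): bramble flowers 2.41, lavender spikes 2.09, deep corollas 1.72, shallow corollas 1.16, comfrey flowers 1. Add prey in this order while the next type's profitability exceeds the intake rate on those already taken.
Rate on top 1: 0.1471. lavender spikes: 2.09 > 0.1471 → include.
Rate on top 2: 0.3744. deep corollas: 1.72 > 0.3744 → include.
Rate on top 3: 0.4459. shallow corollas: 1.16 > 0.4459 → include.
Rate on top 4: 0.6878. comfrey flowers: 1 > 0.6878 → include.
Optimal diet: bramble flowers, lavender spikes, deep corollas, shallow corollas, comfrey flowers — 5 of 5 types.

5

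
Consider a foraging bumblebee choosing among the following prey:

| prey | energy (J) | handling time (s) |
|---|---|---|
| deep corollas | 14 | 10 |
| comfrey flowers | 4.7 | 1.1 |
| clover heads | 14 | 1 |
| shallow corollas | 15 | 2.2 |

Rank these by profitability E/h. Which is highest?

Profitability E/h (J/s): deep corollas = 14/10 = 1.4, comfrey flowers = 4.7/1.1 = 4.27, clover heads = 14/1 = 14, shallow corollas = 15/2.2 = 6.82.
Ranked: clover heads > shallow corollas > comfrey flowers > deep corollas.

clover heads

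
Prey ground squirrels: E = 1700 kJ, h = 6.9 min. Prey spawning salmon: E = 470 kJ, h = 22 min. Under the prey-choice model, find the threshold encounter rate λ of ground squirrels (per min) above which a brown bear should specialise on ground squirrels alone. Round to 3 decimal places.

0.014 per min

At the threshold, the rate on ground squirrels alone equals the profitability of spawning salmon: λ·1700/(1 + λ·6.9) = 470/22 = 21.36.
Rearranging, λ(1700 − 21.36×6.9) = 21.36, so λ = 21.36/1553 = 0.01376 per min.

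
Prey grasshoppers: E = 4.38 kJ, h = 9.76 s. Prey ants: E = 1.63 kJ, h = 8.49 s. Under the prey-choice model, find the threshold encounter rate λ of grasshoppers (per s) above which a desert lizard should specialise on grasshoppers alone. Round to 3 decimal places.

0.077 per s

At the threshold, the rate on grasshoppers alone equals the profitability of ants: λ·4.38/(1 + λ·9.76) = 1.63/8.49 = 0.192.
Rearranging, λ(4.38 − 0.192×9.76) = 0.192, so λ = 0.192/2.506 = 0.07661 per s.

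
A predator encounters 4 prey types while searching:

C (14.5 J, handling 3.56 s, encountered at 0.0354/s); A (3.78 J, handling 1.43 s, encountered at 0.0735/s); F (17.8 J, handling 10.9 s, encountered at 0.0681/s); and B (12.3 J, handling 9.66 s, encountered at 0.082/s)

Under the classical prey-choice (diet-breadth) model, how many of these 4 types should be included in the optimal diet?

4

Profitabilities (E/h, J/s): C 4.07, A 2.64, F 1.63, B 1.27. Add prey in this order while the next type's profitability exceeds the intake rate on those already taken.
Rate on top 1: 0.4559. A: 2.64 > 0.4559 → include.
Rate on top 2: 0.6426. F: 1.63 > 0.6426 → include.
Rate on top 3: 1.015. B: 1.27 > 1.015 → include.
Optimal diet: C, A, F, B — 4 of 4 types.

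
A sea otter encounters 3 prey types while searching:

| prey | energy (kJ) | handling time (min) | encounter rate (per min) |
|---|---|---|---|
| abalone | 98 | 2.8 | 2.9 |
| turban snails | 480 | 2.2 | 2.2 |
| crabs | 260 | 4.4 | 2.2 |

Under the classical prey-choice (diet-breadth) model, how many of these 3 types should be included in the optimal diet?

E/h in descending order: turban snails 218, crabs 59.1, abalone 35 kJ/min. The optimal diet is the largest prefix of this list for which every included type satisfies E_i/h_i > R on the types above it.
Rate on top 1: 180.8. crabs: 59.1 < 180.8 → exclude; stop.
Optimal diet: turban snails — 1 of 3 types.

1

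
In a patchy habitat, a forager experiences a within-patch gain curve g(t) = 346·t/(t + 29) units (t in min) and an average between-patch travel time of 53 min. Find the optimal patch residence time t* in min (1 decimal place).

By the marginal value theorem, leave when the instantaneous gain rate g'(t) equals the habitat-wide average g(t)/(T + t).
g'(t) = 346·29/(t + 29)². Setting 346·29/(t+29)² = 346t/[(t+29)(53+t)] gives 29(53+t) = t(t+29), so t² = 29×53 = 1537.
t* = √1537 = 39.2 min.

39.2 min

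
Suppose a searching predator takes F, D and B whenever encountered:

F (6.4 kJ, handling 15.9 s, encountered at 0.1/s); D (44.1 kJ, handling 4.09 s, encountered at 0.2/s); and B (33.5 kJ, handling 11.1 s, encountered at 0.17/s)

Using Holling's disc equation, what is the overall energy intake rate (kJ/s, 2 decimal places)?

2.86 kJ/s

Energy encountered per unit search time: 0.1×6.4 + 0.2×44.1 + 0.17×33.5 = 15.16 kJ/s.
Handling time per unit search time: 0.1×15.9 + 0.2×4.09 + 0.17×11.1 = 4.295.
Rate = 15.16/(1 + 4.295) = 2.862 kJ/s.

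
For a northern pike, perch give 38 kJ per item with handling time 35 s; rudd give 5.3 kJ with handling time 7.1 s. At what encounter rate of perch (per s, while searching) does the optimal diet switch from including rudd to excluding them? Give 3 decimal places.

0.063 per s

Drop rudd once their profitability E₂/h₂ falls below the rate achievable on perch alone: E₂/h₂ = λE₁/(1 + λh₁).
Solve for λ: λE₁h₂ = E₂(1 + λh₁) → λ(E₁h₂ − E₂h₁) = E₂ → λ = E₂/(E₁h₂ − E₂h₁).
λ = 5.3/(38×7.1 − 5.3×35) = 5.3/84.3 = 0.06287 per s.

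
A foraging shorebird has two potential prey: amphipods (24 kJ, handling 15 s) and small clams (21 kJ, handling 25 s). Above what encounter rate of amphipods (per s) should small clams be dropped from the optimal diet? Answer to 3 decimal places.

The zero-one rule: include small clams iff E₂/h₂ > λE₁/(1+λh₁). Equality gives the switch point.
λE₁h₂ = E₂ + λE₂h₁ ⇒ λ = E₂/(E₁h₂ − E₂h₁) = 21/(600 − 315) = 0.07368 per s.

0.074 per s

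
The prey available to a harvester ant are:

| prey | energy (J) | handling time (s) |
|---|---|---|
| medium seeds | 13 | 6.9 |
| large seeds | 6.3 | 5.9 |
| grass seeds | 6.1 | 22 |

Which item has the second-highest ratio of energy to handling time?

In descending order of E/h:
medium seeds: 13/6.9 = 1.88 J/s
large seeds: 6.3/5.9 = 1.07 J/s
grass seeds: 6.1/22 = 0.277 J/s

large seeds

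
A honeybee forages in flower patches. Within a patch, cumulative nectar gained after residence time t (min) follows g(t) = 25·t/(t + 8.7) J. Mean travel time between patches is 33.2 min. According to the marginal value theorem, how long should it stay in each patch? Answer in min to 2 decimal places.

Optimal t* satisfies g'(t*) = g(t*)/(T + t*).
g'(t) = 25·8.7/(t + 8.7)². Setting 25·8.7/(t+8.7)² = 25t/[(t+8.7)(33.2+t)] gives 8.7(33.2+t) = t(t+8.7), so t² = 8.7×33.2 = 288.8.
t* = √288.8 = 17 min.

17.00 min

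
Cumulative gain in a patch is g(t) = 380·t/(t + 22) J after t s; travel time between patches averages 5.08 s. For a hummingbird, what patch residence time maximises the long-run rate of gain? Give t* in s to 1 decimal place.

Optimal t* satisfies g'(t*) = g(t*)/(T + t*).
g'(t) = 380·22/(t + 22)². Setting 380·22/(t+22)² = 380t/[(t+22)(5.08+t)] gives 22(5.08+t) = t(t+22), so t² = 22×5.08 = 111.8.
t* = √111.8 = 10.57 s.

10.6 s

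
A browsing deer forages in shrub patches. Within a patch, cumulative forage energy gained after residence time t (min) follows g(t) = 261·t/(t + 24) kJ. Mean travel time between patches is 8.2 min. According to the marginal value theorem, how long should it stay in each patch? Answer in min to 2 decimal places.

Maximise g(t)/(T+t): set derivative to zero → g'(t)(T+t) = g(t).
g'(t) = 261·24/(t + 24)². Setting 261·24/(t+24)² = 261t/[(t+24)(8.2+t)] gives 24(8.2+t) = t(t+24), so t² = 24×8.2 = 196.8.
t* = √196.8 = 14.03 min.

14.03 min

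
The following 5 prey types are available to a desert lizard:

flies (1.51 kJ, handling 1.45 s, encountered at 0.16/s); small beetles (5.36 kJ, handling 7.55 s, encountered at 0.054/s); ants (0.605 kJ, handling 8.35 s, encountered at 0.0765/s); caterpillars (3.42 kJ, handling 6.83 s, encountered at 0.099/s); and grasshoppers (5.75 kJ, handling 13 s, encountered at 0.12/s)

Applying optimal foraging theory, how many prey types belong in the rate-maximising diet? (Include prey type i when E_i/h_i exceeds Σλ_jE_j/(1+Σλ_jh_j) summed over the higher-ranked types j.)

E/h in descending order: flies 1.04, small beetles 0.71, caterpillars 0.501, grasshoppers 0.442, ants 0.0725 kJ/s. The optimal diet is the largest prefix of this list for which every included type satisfies E_i/h_i > R on the types above it.
Rate on top 1: 0.1961. small beetles: 0.71 > 0.1961 → include.
Rate on top 2: 0.3239. caterpillars: 0.501 > 0.3239 → include.
Rate on top 3: 0.3755. grasshoppers: 0.442 > 0.3755 → include.
Rate on top 4: 0.4024. ants: 0.0725 < 0.4024 → exclude; stop.
Optimal diet: flies, small beetles, caterpillars, grasshoppers — 4 of 5 types.

4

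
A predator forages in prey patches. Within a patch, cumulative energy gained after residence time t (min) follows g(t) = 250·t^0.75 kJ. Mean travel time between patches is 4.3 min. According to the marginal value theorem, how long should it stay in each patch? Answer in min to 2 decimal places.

12.90 min

By the marginal value theorem, leave when the instantaneous gain rate g'(t) equals the habitat-wide average g(t)/(T + t).
g'(t) = 0.75·250·t^-0.25. Setting 0.75·250·t^-0.25 = 250·t^0.75/(4.3+t) gives 0.75(4.3+t) = t, so 0.25·t = 0.75×4.3.
t* = 0.75×4.3/0.25 = 12.9 min.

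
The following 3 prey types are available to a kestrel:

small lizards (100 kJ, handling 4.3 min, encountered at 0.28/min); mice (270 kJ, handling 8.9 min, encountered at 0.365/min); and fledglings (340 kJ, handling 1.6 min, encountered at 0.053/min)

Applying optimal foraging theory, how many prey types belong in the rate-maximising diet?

2

Rank by E/h (kJ/min): fledglings 212, mice 30.3, small lizards 23.3. Include each in turn until the next type's E/h falls below the running intake rate.
Rate on top 1: 16.61. mice: 30.3 > 16.61 → include.
Rate on top 2: 26.9. small lizards: 23.3 < 26.9 → exclude; stop.
Optimal diet: fledglings, mice — 2 of 3 types.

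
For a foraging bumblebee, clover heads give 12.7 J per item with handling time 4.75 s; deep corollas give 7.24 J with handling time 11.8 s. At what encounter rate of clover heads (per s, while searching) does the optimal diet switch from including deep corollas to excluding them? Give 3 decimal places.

0.063 per s

The zero-one rule: include deep corollas iff E₂/h₂ > λE₁/(1+λh₁). Equality gives the switch point.
λE₁h₂ = E₂ + λE₂h₁ ⇒ λ = E₂/(E₁h₂ − E₂h₁) = 7.24/(149.9 − 34.39) = 0.0627 per s.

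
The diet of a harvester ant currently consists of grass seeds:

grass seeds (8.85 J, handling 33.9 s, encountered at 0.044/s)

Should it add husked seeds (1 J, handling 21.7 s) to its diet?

Intake rate on the current diet: R = (0.044×8.85) / (1 + 0.044×33.9) = 0.3894/2.492 = 0.1563 J/s.
Profitability of husked seeds: 1/21.7 = 0.04608 J/s.
Since 0.04608 < R, time spent handling husked seeds is better spent searching.

No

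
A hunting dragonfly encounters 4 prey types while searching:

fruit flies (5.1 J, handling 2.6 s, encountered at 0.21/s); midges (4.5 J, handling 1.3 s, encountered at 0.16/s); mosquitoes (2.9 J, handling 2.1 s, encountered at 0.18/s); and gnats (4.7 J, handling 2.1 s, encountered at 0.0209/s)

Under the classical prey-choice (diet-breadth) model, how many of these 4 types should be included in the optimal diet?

Rank by E/h (J/s): midges 3.46, gnats 2.24, fruit flies 1.96, mosquitoes 1.38. Include each in turn until the next type's E/h falls below the running intake rate.
Rate on top 1: 0.596. gnats: 2.24 > 0.596 → include.
Rate on top 2: 0.6536. fruit flies: 1.96 > 0.6536 → include.
Rate on top 3: 1.051. mosquitoes: 1.38 > 1.051 → include.
Optimal diet: midges, gnats, fruit flies, mosquitoes — 4 of 4 types.

4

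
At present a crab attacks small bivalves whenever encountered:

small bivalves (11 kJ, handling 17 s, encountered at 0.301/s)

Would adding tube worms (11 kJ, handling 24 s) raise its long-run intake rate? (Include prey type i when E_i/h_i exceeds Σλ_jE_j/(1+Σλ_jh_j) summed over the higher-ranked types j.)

No

On small bivalves alone, R = ΣλE/(1+Σλh) = 3.311/6.117 = 0.5413 kJ/s.
tube worms: E/h = 11/24 = 0.4583 kJ/s.
Since 0.4583 < R, time spent handling tube worms is better spent searching.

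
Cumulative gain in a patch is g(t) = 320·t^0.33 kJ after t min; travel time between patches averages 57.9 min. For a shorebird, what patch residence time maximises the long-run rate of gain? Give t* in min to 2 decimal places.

Optimal t* satisfies g'(t*) = g(t*)/(T + t*).
g'(t) = 0.33·320·t^-0.67. Setting 0.33·320·t^-0.67 = 320·t^0.33/(57.9+t) gives 0.33(57.9+t) = t, so 0.67·t = 0.33×57.9.
t* = 0.33×57.9/0.67 = 28.52 min.

28.52 min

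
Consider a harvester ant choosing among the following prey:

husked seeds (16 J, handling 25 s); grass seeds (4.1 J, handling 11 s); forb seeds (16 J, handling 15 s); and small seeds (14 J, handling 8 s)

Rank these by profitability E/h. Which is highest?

small seeds

In descending order of E/h:
small seeds: 14/8 = 1.75 J/s
forb seeds: 16/15 = 1.07 J/s
husked seeds: 16/25 = 0.64 J/s
grass seeds: 4.1/11 = 0.373 J/s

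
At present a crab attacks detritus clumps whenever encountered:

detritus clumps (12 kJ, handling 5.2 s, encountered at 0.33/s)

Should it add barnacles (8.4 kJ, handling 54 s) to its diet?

No

On detritus clumps alone, R = ΣλE/(1+Σλh) = 3.96/2.716 = 1.458 kJ/s.
barnacles: E/h = 8.4/54 = 0.1556 kJ/s.
Since 0.1556 < R, time spent handling barnacles is better spent searching.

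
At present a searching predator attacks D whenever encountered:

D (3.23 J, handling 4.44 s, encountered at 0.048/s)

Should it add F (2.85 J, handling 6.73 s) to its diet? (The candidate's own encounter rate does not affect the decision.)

On D alone, R = ΣλE/(1+Σλh) = 0.155/1.213 = 0.1278 J/s.
Profitability of F: 2.85/6.73 = 0.4235 J/s.
0.4235 > 0.1278, so adding F raises the average — include it.

Yes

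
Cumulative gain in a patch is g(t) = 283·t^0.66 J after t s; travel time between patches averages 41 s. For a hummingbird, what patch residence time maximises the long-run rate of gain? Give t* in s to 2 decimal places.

79.59 s

Optimal t* satisfies g'(t*) = g(t*)/(T + t*).
g'(t) = 0.66·283·t^-0.34. Setting 0.66·283·t^-0.34 = 283·t^0.66/(41+t) gives 0.66(41+t) = t, so 0.34·t = 0.66×41.
t* = 0.66×41/0.34 = 79.59 s.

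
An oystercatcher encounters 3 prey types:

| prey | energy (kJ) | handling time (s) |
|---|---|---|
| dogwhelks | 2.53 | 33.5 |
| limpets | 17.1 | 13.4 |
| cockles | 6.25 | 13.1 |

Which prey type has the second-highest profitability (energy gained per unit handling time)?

cockles

In descending order of E/h:
limpets: 17.1/13.4 = 1.28 kJ/s
cockles: 6.25/13.1 = 0.477 kJ/s
dogwhelks: 2.53/33.5 = 0.0755 kJ/s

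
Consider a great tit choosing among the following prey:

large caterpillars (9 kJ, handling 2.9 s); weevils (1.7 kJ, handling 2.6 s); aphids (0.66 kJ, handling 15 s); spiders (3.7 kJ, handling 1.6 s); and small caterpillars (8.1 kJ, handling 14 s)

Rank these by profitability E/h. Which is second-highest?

spiders

In descending order of E/h:
large caterpillars: 9/2.9 = 3.1 kJ/s
spiders: 3.7/1.6 = 2.31 kJ/s
weevils: 1.7/2.6 = 0.654 kJ/s
small caterpillars: 8.1/14 = 0.579 kJ/s
aphids: 0.66/15 = 0.044 kJ/s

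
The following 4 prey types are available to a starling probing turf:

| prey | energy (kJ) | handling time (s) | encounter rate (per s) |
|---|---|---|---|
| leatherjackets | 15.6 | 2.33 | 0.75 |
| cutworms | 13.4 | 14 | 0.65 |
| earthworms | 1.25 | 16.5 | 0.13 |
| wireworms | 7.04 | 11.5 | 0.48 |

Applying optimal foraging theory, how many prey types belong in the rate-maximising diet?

1

Rank by E/h (kJ/s): leatherjackets 6.7, cutworms 0.957, wireworms 0.612, earthworms 0.0758. Include each in turn until the next type's E/h falls below the running intake rate.
Rate on top 1: 4.258. cutworms: 0.957 < 4.258 → exclude; stop.
Optimal diet: leatherjackets — 1 of 4 types.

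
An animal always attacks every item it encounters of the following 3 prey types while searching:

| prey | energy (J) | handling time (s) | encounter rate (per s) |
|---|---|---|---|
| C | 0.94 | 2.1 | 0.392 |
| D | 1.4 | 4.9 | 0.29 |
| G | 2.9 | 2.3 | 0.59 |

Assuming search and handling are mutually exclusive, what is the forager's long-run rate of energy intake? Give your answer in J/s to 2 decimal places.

0.54 J/s

R = Σλ_iE_i / (1 + Σλ_ih_i)
Numerator: 0.392×0.94 + 0.29×1.4 + 0.59×2.9 = 2.485
Denominator: 1 + 0.392×2.1 + 0.29×4.9 + 0.59×2.3 = 4.601
R = 2.485/4.601 = 0.5402 J/s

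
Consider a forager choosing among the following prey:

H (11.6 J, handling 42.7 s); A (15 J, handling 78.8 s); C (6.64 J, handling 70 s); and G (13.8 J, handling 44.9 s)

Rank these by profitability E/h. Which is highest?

Profitability E/h (J/s): H = 11.6/42.7 = 0.272, A = 15/78.8 = 0.19, C = 6.64/70 = 0.0949, G = 13.8/44.9 = 0.307.
Ranked: G > H > A > C.

G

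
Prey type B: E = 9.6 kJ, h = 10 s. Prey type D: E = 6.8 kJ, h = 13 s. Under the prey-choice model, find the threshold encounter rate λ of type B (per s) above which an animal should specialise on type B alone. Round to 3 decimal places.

0.120 per s

Drop type D once their profitability E₂/h₂ falls below the rate achievable on type B alone: E₂/h₂ = λE₁/(1 + λh₁).
Solve for λ: λE₁h₂ = E₂(1 + λh₁) → λ(E₁h₂ − E₂h₁) = E₂ → λ = E₂/(E₁h₂ − E₂h₁).
λ = 6.8/(9.6×13 − 6.8×10) = 6.8/56.8 = 0.1197 per s.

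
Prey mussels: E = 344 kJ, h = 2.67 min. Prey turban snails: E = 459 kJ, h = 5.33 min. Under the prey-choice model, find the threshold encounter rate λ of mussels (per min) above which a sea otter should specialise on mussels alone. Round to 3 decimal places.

Drop turban snails once their profitability E₂/h₂ falls below the rate achievable on mussels alone: E₂/h₂ = λE₁/(1 + λh₁).
Solve for λ: λE₁h₂ = E₂(1 + λh₁) → λ(E₁h₂ − E₂h₁) = E₂ → λ = E₂/(E₁h₂ − E₂h₁).
λ = 459/(344×5.33 − 459×2.67) = 459/608 = 0.7549 per min.

0.755 per min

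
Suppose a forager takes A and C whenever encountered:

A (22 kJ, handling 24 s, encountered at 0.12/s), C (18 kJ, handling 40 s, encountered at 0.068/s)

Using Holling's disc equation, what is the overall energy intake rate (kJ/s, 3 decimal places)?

R = (0.12×22 + 0.068×18) / (1 + 0.12×24 + 0.068×40) = 3.864/6.6 = 0.5855 kJ/s.

0.585 kJ/s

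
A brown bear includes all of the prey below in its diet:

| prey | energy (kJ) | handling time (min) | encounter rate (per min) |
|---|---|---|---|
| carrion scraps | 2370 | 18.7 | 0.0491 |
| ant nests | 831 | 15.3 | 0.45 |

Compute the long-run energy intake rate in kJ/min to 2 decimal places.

55.70 kJ/min

R = (0.0491×2370 + 0.45×831) / (1 + 0.0491×18.7 + 0.45×15.3) = 490.3/8.803 = 55.7 kJ/min.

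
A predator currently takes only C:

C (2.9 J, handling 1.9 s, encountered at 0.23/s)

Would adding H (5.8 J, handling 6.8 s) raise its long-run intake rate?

Yes

Current rate: (0.23×2.9)/(1 + 0.23×1.9) = 0.4642 J/s.
H: E/h = 5.8/6.8 = 0.8529 J/s.
Since 0.8529 > R, including H increases the long-run rate.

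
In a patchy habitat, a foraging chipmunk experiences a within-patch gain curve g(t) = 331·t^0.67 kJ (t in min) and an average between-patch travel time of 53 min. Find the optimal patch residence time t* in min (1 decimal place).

By the marginal value theorem, leave when the instantaneous gain rate g'(t) equals the habitat-wide average g(t)/(T + t).
g'(t) = 0.67·331·t^-0.33. Setting 0.67·331·t^-0.33 = 331·t^0.67/(53+t) gives 0.67(53+t) = t, so 0.33·t = 0.67×53.
t* = 0.67×53/0.33 = 107.6 min.

107.6 min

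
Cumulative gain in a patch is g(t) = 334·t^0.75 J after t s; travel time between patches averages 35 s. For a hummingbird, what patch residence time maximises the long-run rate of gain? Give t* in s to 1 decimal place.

105.0 s

By the marginal value theorem, leave when the instantaneous gain rate g'(t) equals the habitat-wide average g(t)/(T + t).
g'(t) = 0.75·334·t^-0.25. Setting 0.75·334·t^-0.25 = 334·t^0.75/(35+t) gives 0.75(35+t) = t, so 0.25·t = 0.75×35.
t* = 0.75×35/0.25 = 105 s.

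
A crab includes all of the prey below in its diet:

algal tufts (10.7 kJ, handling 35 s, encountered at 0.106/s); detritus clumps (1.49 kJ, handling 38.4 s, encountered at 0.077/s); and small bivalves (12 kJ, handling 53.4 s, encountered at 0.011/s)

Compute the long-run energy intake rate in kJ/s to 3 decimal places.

0.167 kJ/s

R = (0.106×10.7 + 0.077×1.49 + 0.011×12) / (1 + 0.106×35 + 0.077×38.4 + 0.011×53.4) = 1.381/8.254 = 0.1673 kJ/s.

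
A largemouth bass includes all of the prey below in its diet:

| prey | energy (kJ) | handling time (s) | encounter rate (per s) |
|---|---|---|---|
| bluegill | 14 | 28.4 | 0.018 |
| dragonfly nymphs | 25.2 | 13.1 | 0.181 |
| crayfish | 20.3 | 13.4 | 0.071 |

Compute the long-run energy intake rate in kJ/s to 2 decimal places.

1.29 kJ/s

R = (0.018×14 + 0.181×25.2 + 0.071×20.3) / (1 + 0.018×28.4 + 0.181×13.1 + 0.071×13.4) = 6.254/4.834 = 1.294 kJ/s.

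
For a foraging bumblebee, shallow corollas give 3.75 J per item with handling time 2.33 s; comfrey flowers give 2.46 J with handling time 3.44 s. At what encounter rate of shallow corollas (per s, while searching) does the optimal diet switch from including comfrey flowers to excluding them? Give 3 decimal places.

0.343 per s

The zero-one rule: include comfrey flowers iff E₂/h₂ > λE₁/(1+λh₁). Equality gives the switch point.
λE₁h₂ = E₂ + λE₂h₁ ⇒ λ = E₂/(E₁h₂ − E₂h₁) = 2.46/(12.9 − 5.732) = 0.3432 per s.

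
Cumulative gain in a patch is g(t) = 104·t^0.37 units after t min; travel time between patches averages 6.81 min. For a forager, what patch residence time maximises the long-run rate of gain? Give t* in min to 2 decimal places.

4.00 min

Optimal t* satisfies g'(t*) = g(t*)/(T + t*).
g'(t) = 0.37·104·t^-0.63. Setting 0.37·104·t^-0.63 = 104·t^0.37/(6.81+t) gives 0.37(6.81+t) = t, so 0.63·t = 0.37×6.81.
t* = 0.37×6.81/0.63 = 4 min.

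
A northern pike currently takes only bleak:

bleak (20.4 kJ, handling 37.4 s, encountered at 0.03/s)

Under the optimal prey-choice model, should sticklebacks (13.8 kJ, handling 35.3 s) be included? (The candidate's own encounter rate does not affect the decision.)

Yes

Intake rate on the current diet: R = (0.03×20.4) / (1 + 0.03×37.4) = 0.612/2.122 = 0.2884 kJ/s.
sticklebacks: E/h = 13.8/35.3 = 0.3909 kJ/s.
Since 0.3909 > R, including sticklebacks increases the long-run rate.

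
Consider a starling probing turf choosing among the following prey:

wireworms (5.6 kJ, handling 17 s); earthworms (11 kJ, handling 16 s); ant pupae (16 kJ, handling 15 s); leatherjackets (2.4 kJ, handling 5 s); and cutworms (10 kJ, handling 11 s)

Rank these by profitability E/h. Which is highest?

ant pupae

Profitability E/h (kJ/s): wireworms = 5.6/17 = 0.329, earthworms = 11/16 = 0.688, ant pupae = 16/15 = 1.07, leatherjackets = 2.4/5 = 0.48, cutworms = 10/11 = 0.909.
Ranked: ant pupae > cutworms > earthworms > leatherjackets > wireworms.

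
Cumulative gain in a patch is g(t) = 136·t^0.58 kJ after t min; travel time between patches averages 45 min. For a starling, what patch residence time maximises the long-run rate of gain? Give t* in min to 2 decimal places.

Maximise g(t)/(T+t): set derivative to zero → g'(t)(T+t) = g(t).
g'(t) = 0.58·136·t^-0.42. Setting 0.58·136·t^-0.42 = 136·t^0.58/(45+t) gives 0.58(45+t) = t, so 0.42·t = 0.58×45.
t* = 0.58×45/0.42 = 62.14 min.

62.14 min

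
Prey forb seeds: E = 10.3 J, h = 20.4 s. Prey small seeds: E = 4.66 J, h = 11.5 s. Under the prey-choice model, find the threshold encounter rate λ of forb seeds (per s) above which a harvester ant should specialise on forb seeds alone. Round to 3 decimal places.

0.199 per s

At the threshold, the rate on forb seeds alone equals the profitability of small seeds: λ·10.3/(1 + λ·20.4) = 4.66/11.5 = 0.4052.
Rearranging, λ(10.3 − 0.4052×20.4) = 0.4052, so λ = 0.4052/2.034 = 0.1993 per s.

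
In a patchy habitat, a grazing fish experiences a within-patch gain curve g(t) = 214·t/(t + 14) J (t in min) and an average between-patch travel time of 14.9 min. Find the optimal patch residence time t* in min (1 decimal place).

By the marginal value theorem, leave when the instantaneous gain rate g'(t) equals the habitat-wide average g(t)/(T + t).
g'(t) = 214·14/(t + 14)². Setting 214·14/(t+14)² = 214t/[(t+14)(14.9+t)] gives 14(14.9+t) = t(t+14), so t² = 14×14.9 = 208.6.
t* = √208.6 = 14.44 min.

14.4 min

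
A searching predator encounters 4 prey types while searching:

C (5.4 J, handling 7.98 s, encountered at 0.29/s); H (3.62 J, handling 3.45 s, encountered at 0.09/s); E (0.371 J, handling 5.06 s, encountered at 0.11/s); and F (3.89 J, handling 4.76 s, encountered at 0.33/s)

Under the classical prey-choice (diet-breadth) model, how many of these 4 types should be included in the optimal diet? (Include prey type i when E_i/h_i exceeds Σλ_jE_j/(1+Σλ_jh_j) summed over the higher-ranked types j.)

3

Rank by E/h (J/s): H 1.05, F 0.817, C 0.677, E 0.0733. Include each in turn until the next type's E/h falls below the running intake rate.
Rate on top 1: 0.2486. F: 0.817 > 0.2486 → include.
Rate on top 2: 0.5586. C: 0.677 > 0.5586 → include.
Rate on top 3: 0.6112. E: 0.0733 < 0.6112 → exclude; stop.
Optimal diet: H, F, C — 3 of 4 types.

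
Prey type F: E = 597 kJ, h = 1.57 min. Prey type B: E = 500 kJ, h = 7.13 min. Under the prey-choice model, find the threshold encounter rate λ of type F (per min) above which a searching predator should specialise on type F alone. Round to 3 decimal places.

Drop type B once their profitability E₂/h₂ falls below the rate achievable on type F alone: E₂/h₂ = λE₁/(1 + λh₁).
Solve for λ: λE₁h₂ = E₂(1 + λh₁) → λ(E₁h₂ − E₂h₁) = E₂ → λ = E₂/(E₁h₂ − E₂h₁).
λ = 500/(597×7.13 − 500×1.57) = 500/3472 = 0.144 per min.

0.144 per min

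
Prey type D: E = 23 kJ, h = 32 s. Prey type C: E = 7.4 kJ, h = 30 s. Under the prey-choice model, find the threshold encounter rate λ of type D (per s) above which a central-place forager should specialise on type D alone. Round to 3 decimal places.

At the threshold, the rate on type D alone equals the profitability of type C: λ·23/(1 + λ·32) = 7.4/30 = 0.2467.
Rearranging, λ(23 − 0.2467×32) = 0.2467, so λ = 0.2467/15.11 = 0.01633 per s.

0.016 per s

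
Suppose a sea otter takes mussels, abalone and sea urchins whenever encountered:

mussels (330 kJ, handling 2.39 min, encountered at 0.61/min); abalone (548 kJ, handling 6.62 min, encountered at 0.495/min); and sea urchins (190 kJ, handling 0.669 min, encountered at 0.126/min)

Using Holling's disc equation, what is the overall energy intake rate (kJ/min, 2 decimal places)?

85.32 kJ/min

R = Σλ_iE_i / (1 + Σλ_ih_i)
Numerator: 0.61×330 + 0.495×548 + 0.126×190 = 496.5
Denominator: 1 + 0.61×2.39 + 0.495×6.62 + 0.126×0.669 = 5.819
R = 496.5/5.819 = 85.32 kJ/min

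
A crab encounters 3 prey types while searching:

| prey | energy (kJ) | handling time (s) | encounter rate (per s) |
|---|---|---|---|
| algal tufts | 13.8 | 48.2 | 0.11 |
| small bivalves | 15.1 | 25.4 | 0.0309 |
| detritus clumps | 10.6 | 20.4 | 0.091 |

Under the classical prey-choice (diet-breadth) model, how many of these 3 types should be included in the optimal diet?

2

Rank by E/h (kJ/s): small bivalves 0.594, detritus clumps 0.52, algal tufts 0.286. Include each in turn until the next type's E/h falls below the running intake rate.
Rate on top 1: 0.2614. detritus clumps: 0.52 > 0.2614 → include.
Rate on top 2: 0.393. algal tufts: 0.286 < 0.393 → exclude; stop.
Optimal diet: small bivalves, detritus clumps — 2 of 3 types.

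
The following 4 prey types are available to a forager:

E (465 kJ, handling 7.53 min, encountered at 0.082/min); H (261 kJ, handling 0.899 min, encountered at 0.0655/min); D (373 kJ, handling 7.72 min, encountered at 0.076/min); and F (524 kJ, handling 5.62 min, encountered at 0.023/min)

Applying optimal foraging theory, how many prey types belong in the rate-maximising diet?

4

E/h in descending order: H 290, F 93.2, E 61.8, D 48.3 kJ/min. The optimal diet is the largest prefix of this list for which every included type satisfies E_i/h_i > R on the types above it.
Rate on top 1: 16.14. F: 93.2 > 16.14 → include.
Rate on top 2: 24.53. E: 61.8 > 24.53 → include.
Rate on top 3: 37.26. D: 48.3 > 37.26 → include.
Optimal diet: H, F, E, D — 4 of 4 types.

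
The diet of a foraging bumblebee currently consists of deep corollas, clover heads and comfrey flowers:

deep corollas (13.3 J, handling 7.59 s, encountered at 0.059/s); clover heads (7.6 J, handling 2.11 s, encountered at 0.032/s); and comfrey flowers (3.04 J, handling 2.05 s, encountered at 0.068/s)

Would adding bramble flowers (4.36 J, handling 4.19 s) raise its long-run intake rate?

Yes

Intake rate on the current diet: R = (0.059×13.3 + 0.032×7.6 + 0.068×3.04) / (1 + 0.059×7.59 + 0.032×2.11 + 0.068×2.05) = 1.235/1.655 = 0.7461 J/s.
bramble flowers: E/h = 4.36/4.19 = 1.041 J/s.
Since 1.041 > R, including bramble flowers increases the long-run rate.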